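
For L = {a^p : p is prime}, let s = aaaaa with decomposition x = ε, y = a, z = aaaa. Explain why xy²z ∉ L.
xy²z = aaaaaa ∉ L

Pumping with i = 2 replaces y = a by y² = aa:
- Original: s = xyz = aaaaa; aaaaa has length 5, which is prime, so it is in L
- Pumped: xy²z = ε · aa · aaaa = aaaaaa
- aaaaaa has length 6 = 2 × 3, which is not prime, so it is not in L

The pumping lemma would require xy²z ∈ L, so this decomposition yields a contradiction.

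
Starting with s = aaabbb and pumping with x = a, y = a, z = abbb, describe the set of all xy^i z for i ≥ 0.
{xy^i z : i ≥ 0} = {a^(2+i) b^3 : i ≥ 0} = {aabbb, aaabbb, aaaabbb, ...}

With x = a, y = a, z = abbb: Starting with aaabbb and pumping the second 'a', we get strings with 2+i a's followed by 3 b's for i = 0, 1, 2, ...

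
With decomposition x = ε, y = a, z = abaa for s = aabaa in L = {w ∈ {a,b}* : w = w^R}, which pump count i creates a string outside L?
i = 2

xy²z = ε · aa · abaa = aaabaa; aaabaa reversed is aabaaa ≠ aaabaa, so it is not a palindrome and is not in L.
(Other choices also work, e.g. i = 0, 3; only i = 1 is guaranteed to stay in L since xy¹z = s.)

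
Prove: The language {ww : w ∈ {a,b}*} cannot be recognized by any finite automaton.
Assume for contradiction that L is regular, and let p ≥ 1 be the pumping length given by the pumping lemma.
Choose s = a^p b a^p b. Then s ∈ L (take w = a^p b) and |s| = 2p + 2 ≥ p.
By the pumping lemma, s = xyz for some x, y, z with |xy| ≤ p, |y| ≥ 1, and xy^i z ∈ L for every i ≥ 0.
Since |xy| ≤ p and the first p symbols of s are all a's, y = a^k for some k with 1 ≤ k ≤ p.

Take i = 2: t = xy²z = a^(p + k) b a^p b.
Suppose t = uu for some string u. The string t contains exactly two b's and ends in b, so u contains exactly one b and ends in b; hence u = a^j b for some j, and uu = a^j b a^j b. Comparing with t = a^(p + k) b a^p b forces j = p + k (first block) and j = p (second block), which is impossible since k ≥ 1. So t ∉ L.

This contradicts the pumping lemma, which requires xy^i z ∈ L for all i ≥ 0.
Hence L = {ww : w ∈ {a,b}*} is not regular. ∎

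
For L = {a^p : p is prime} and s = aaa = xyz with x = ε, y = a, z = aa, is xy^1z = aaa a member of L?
Yes

xy¹z = ε · a · aa = aaa.
aaa has length 3, which is prime, so it is in L.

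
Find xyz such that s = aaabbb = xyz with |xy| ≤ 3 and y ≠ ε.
x = 'a', y = 'a', z = 'abbb'

For s = aaabbb and p = 3, one valid decomposition is:
- x = 'a' (length 1)
- y = 'a' (length 1)
- z = 'abbb' (length 4)

Verification:
- xyz = 'a' + 'a' + 'abbb' = aaabbb ✓
- |xy| = 2 ≤ 3 ✓
- |y| = 1 > 0 ✓

All pumping lemma constraints are satisfied.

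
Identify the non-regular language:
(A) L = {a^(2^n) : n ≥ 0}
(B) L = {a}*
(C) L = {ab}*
(A) {a^(2^n) : n ≥ 0}

(A) L = {a^(2^n) : n ≥ 0} is NOT regular.

The pumping lemma can be used to prove this:
After pumping, length is no longer a power of 2

The other languages are regular because they can be recognized by finite automata.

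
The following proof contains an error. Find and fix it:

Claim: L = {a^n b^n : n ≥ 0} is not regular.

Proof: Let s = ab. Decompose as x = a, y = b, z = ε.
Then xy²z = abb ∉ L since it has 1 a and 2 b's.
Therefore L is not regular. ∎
Error: The string s = ab might be shorter than the pumping length p.

Correction: Choose s = a^p b^p to ensure |s| ≥ p. Also, the decomposition is wrong: with |xy| ≤ p, y cannot include b's when s starts with p a's.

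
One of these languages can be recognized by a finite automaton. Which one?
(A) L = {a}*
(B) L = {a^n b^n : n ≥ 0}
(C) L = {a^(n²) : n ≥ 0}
(A) {a}*

(A) L = {a}* is regular.

This can be recognized by a finite automaton (DFA/NFA).
Regular expressions like {a}* define regular languages.

The other choices are not regular:
- {a^(n²) : n ≥ 0}: After pumping, length is no longer a perfect square
- {a^n b^n : n ≥ 0}: After pumping, the number of a's and b's become unequal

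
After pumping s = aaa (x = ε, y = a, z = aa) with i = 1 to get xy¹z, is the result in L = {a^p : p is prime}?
Yes

xy¹z = ε · a · aa = aaa.
aaa has length 3, which is prime, so it is in L.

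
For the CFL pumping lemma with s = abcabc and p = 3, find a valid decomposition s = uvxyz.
u='ab', v='c', x='a', y='b', z='c'

For s = abcabc with pumping length p = 3:

One valid decomposition:
- u = 'ab'
- v = 'c'
- x = 'a'
- y = 'b'
- z = 'c'

Verification:
- uvxyz = 'ab' + 'c' + 'a' + 'b' + 'c' = abcabc ✓
- |vxy| = |'cab'| = 3 ≤ 3 ✓
- |vy| = |'cb'| = 2 > 0 ✓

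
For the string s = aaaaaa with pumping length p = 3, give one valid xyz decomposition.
x = 'aa', y = 'a', z = 'aaa'

For s = aaaaaa and p = 3, one valid decomposition is:
- x = 'aa' (length 2)
- y = 'a' (length 1)
- z = 'aaa' (length 3)

Verification:
- xyz = 'aa' + 'a' + 'aaa' = aaaaaa ✓
- |xy| = 3 ≤ 3 ✓
- |y| = 1 > 0 ✓

All pumping lemma constraints are satisfied.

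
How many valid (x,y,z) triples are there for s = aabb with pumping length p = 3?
6

For s = 'aabb' with pumping length p = 3:

Constraints: |xy| ≤ 3, |y| > 0

Valid decompositions (|xy| ≤ p, |y| ≥ 1):
  • x='', y='a', z='abb'
  • x='a', y='a', z='bb'
  • x='', y='aa', z='bb'
  • x='aa', y='b', z='b'
  • x='a', y='ab', z='b'
  • x='', y='aab', z='b'

Total count: 6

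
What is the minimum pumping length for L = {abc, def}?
p = 4

For a finite language L, the pumping lemma holds vacuously if p > max|s| for s ∈ L.

The longest string in L = {abc, def} has length 3.
If p = 4, then no string s ∈ L has |s| ≥ p, so the condition is vacuously true.

The minimum pumping length is p = 4.

Why no smaller p works: for any p ≤ 3, the longest string s ∈ L has |s| = 3 ≥ p, so it would
have to be pumpable; but pumping up (i = 2, 3, ...) produces ever longer strings, which cannot all lie in the
finite language L. So the pumping property fails for every p ≤ 3.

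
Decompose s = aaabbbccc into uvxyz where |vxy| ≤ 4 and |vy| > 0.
u='aa', v='a', x='bb', y='b', z='ccc'

For s = aaabbbccc with pumping length p = 4:

One valid decomposition:
- u = 'aa'
- v = 'a'
- x = 'bb'
- y = 'b'
- z = 'ccc'

Verification:
- uvxyz = 'aa' + 'a' + 'bb' + 'b' + 'ccc' = aaabbbccc ✓
- |vxy| = |'abbb'| = 4 ≤ 4 ✓
- |vy| = |'ab'| = 2 > 0 ✓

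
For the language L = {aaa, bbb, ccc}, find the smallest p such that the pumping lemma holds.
p = 4

For a finite language L, the pumping lemma holds vacuously if p > max|s| for s ∈ L.

The longest string in L = {aaa, bbb, ccc} has length 3.
If p = 4, then no string s ∈ L has |s| ≥ p, so the condition is vacuously true.

The minimum pumping length is p = 4.

Why no smaller p works: for any p ≤ 3, the longest string s ∈ L has |s| = 3 ≥ p, so it would
have to be pumpable; but pumping up (i = 2, 3, ...) produces ever longer strings, which cannot all lie in the
finite language L. So the pumping property fails for every p ≤ 3.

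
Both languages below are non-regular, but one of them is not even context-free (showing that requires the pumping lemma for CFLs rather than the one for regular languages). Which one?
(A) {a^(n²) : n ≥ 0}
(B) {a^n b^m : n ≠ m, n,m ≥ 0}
(A) {a^(n²) : n ≥ 0}

(A) {a^(n²) : n ≥ 0} requires the CFL pumping lemma.

- {a^n b^m : n ≠ m, n,m ≥ 0} is context-free (but not regular)
  • Can be shown non-regular with the regular pumping lemma
  • After pumping a's, we can make n = m

- {a^(n²) : n ≥ 0} is NOT context-free
  • Requires the CFL pumping lemma to prove
  • Gaps between squares grow unboundedly

The CFL pumping lemma is "stronger" in that it can prove non-membership
in the larger class of context-free languages.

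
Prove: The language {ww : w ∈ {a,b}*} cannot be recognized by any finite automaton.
Assume for contradiction that L is regular, and let p ≥ 1 be the pumping length given by the pumping lemma.
Choose s = a^p b a^p b. Then s ∈ L (take w = a^p b) and |s| = 2p + 2 ≥ p.
By the pumping lemma, s = xyz for some x, y, z with |xy| ≤ p, |y| ≥ 1, and xy^i z ∈ L for every i ≥ 0.
Since |xy| ≤ p and the first p symbols of s are all a's, y = a^k for some k with 1 ≤ k ≤ p.

Take i = 2: t = xy²z = a^(p + k) b a^p b.
Suppose t = uu for some string u. The string t contains exactly two b's and ends in b, so u contains exactly one b and ends in b; hence u = a^j b for some j, and uu = a^j b a^j b. Comparing with t = a^(p + k) b a^p b forces j = p + k (first block) and j = p (second block), which is impossible since k ≥ 1. So t ∉ L.

This contradicts the pumping lemma, which requires xy^i z ∈ L for all i ≥ 0.
Hence L = {ww : w ∈ {a,b}*} is not regular. ∎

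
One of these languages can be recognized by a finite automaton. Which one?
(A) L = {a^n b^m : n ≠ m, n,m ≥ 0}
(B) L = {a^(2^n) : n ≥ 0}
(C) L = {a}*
(C) {a}*

(C) L = {a}* is regular.

This can be recognized by a finite automaton (DFA/NFA).
Regular expressions like {a}* define regular languages.

The other choices are not regular:
- {a^n b^m : n ≠ m, n,m ≥ 0}: After pumping a's, we can make n = m
- {a^(2^n) : n ≥ 0}: After pumping, length is no longer a power of 2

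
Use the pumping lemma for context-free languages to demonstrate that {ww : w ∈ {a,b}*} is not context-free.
Assume for contradiction that L is context-free, and let p ≥ 1 be the pumping length given by the pumping lemma for CFLs.
Choose s = a^p b^p a^p b^p. Then s ∈ L (take w = a^p b^p) and |s| = 4p ≥ p.
By the CFL pumping lemma, s = uvxyz for some u, v, x, y, z with |vxy| ≤ p, |vy| ≥ 1, and uv^i xy^i z ∈ L for every i ≥ 0.

Write s as four blocks A₁ B₁ A₂ B₂ with A₁ = A₂ = a^p and B₁ = B₂ = b^p. Since |vxy| ≤ p, the window vxy lies inside at most two adjacent blocks. Take i = 0 and let t = uxz, so |t| = 4p − |vy| with 1 ≤ |vy| ≤ p. If |t| is odd, t ∉ L immediately, so assume |vy| is even (hence |vy| ≥ 2) and |t|/2 = 2p − |vy|/2, which satisfies p ≤ |t|/2 ≤ 2p − 1.

Case 1 (vxy inside A₁B₁): t = a^(p−j) b^(p−l) a^p b^p with j + l = |vy|. The second half of t has length < 2p, so it is a suffix of the trailing a^p b^p and ends in b; the first half is a^(p−j) b^(p−l) a^((j+l)/2), which ends in a because (j+l)/2 ≥ 1. The halves differ, so t ∉ L.

Case 2 (vxy inside B₁A₂, straddling the middle): t = a^p b^(p−j) a^(p−l) b^p with j + l = |vy|. If t = ww, then w is a prefix of t of length ≥ p, so w begins with a^p; and w is a suffix of t of length ≥ p, so w ends with b^p. That forces |w| ≥ 2p, contradicting |w| = |t|/2 ≤ 2p − 1. So t ∉ L.

Case 3 (vxy inside A₂B₂): t = a^p b^p a^(p−j) b^(p−l) with j + l = |vy|. The first half of t is a prefix of a^p b^p, so it begins with a; the second half is b^((j+l)/2) a^(p−j) b^(p−l), which begins with b. The halves differ, so t ∉ L.

In every case uv⁰xy⁰z = uxz ∉ L.

This contradicts the CFL pumping lemma, which requires uv^i xy^i z ∈ L for all i ≥ 0.
Hence L = {ww : w ∈ {a,b}*} is not context-free. ∎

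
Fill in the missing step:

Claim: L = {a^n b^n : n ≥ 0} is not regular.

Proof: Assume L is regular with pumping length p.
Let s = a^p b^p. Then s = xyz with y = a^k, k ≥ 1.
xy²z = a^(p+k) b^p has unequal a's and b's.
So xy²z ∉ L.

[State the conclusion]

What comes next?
This contradicts the pumping lemma for regular languages,
which guarantees xy^i z ∈ L for all i ≥ 0.

Since our assumption that L is regular leads to a contradiction,
we conclude that L = {a^n b^n : n ≥ 0} is NOT regular. ∎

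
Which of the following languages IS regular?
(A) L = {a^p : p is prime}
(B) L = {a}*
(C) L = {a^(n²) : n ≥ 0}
(B) {a}*

(B) L = {a}* is regular.

This can be recognized by a finite automaton (DFA/NFA).
Regular expressions like {a}* define regular languages.

The other choices are not regular:
- {a^(n²) : n ≥ 0}: After pumping, length is no longer a perfect square
- {a^p : p is prime}: After pumping, the length becomes composite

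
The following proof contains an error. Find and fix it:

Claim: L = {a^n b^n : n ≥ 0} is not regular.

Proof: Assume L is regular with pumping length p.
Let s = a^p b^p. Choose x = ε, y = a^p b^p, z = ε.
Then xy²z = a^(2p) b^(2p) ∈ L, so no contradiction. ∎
Error: The decomposition violates |xy| ≤ p. With y = a^p b^p, |xy| = |y| = 2p > p. (The proof also miscomputes xy²z, which would be a^p b^p a^p b^p rather than a^(2p) b^(2p), and it wrongly treats one harmless decomposition as settling the matter — the prover does not get to choose the decomposition.)

Correction: The pumping lemma requires |xy| ≤ p, and the argument must handle every decomposition satisfying |xy| ≤ p, |y| ≥ 1. Since s starts with p a's, any such y consists only of a's, say y = a^k with k ≥ 1. Then xy²z = a^(p+k) b^p has unequal numbers of a's and b's, so xy²z ∉ L — the required contradiction.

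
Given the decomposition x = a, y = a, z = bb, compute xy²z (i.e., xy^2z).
aaabb

Given x = 'a', y = 'a', z = 'bb' and i = 2:

xy^2z = x + y·y·...·y (2 times) + z
       = 'a' + 'a'^2 + 'bb'
       = 'a' + 'aa' + 'bb'
       = 'aaabb'

The pumped string is 'aaabb' with length 5.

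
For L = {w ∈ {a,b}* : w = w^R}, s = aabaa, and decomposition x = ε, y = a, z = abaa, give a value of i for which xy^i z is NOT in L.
i = 0

xy⁰z = ε · ε · abaa = abaa; abaa reversed is aaba ≠ abaa, so it is not a palindrome and is not in L.
(Other choices also work, e.g. i = 2, 3; only i = 1 is guaranteed to stay in L since xy¹z = s.)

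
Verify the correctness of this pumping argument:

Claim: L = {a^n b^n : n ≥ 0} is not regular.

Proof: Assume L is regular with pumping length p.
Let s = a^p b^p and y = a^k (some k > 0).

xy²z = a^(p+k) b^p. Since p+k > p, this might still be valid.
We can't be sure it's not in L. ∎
The proof is INCORRECT.

Error: The conclusion is wrong.
xy²z = a^(p+k) b^p is definitely NOT in L because the number of a's (p+k) ≠ number of b's (p).
The proof incorrectly doubts what is actually a valid contradiction.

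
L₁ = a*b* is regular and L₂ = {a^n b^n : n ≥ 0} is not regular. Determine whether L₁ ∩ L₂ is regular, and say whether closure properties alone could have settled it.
No — L₁ ∩ L₂ is not regular.

Every string a^n b^n already lies in a*b*, so L₁ ∩ L₂ = {a^n b^n : n ≥ 0} = L₂ itself, which is the standard non-regular language (pump s = a^p b^p).

Note that the bare facts "L₁ regular, L₂ non-regular" do not settle the question by themselves: the closure of regular languages under ∪, ∩, complement and difference applies only when BOTH operands are regular. With a non-regular operand the result can come out regular or non-regular depending on the specific languages, so one has to work out L₁ ∩ L₂ for this particular pair, as above.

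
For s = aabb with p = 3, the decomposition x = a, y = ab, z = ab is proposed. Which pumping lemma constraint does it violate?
Violated: xyz = s

The decomposition x = a, y = ab, z = ab for s = aabb with p = 3
violates the constraint: xyz = s

xyz = 'a' + 'ab' + 'ab' = 'aabab' ≠ 'aabb' = s. The decomposition doesn't reconstruct s.

Pumping lemma constraints:
1. xyz = s (decomposition is valid)
2. |xy| ≤ p
3. |y| > 0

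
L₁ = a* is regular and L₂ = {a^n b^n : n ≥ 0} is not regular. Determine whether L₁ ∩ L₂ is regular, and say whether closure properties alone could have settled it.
Yes — L₁ ∩ L₂ is regular.

A string of a* contains no b's, and the only string of {a^n b^n} with no b's is ε (n = 0). So L₁ ∩ L₂ = {ε}, a finite language, which is regular.

Note that the bare facts "L₁ regular, L₂ non-regular" do not settle the question by themselves: the closure of regular languages under ∪, ∩, complement and difference applies only when BOTH operands are regular. With a non-regular operand the result can come out regular or non-regular depending on the specific languages, so one has to work out L₁ ∩ L₂ for this particular pair, as above.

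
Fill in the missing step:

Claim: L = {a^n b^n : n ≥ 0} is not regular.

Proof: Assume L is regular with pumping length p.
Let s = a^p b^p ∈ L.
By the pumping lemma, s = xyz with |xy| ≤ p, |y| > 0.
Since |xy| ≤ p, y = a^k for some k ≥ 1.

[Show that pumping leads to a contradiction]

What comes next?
Consider xy²z = a^(p+k) b^p.

Since k ≥ 1, we have p + k > p.
So xy²z has more a's than b's: (p+k) a's vs p b's.
This means xy²z ∉ L because a^n b^n requires equal counts.

This contradicts the pumping lemma which states xy²z ∈ L.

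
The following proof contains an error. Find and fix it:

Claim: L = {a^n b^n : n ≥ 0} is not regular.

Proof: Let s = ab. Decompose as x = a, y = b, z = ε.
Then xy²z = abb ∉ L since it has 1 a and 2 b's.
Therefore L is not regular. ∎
Error: The string s = ab might be shorter than the pumping length p.

Correction: Choose s = a^p b^p to ensure |s| ≥ p. Also, the decomposition is wrong: with |xy| ≤ p, y cannot include b's when s starts with p a's.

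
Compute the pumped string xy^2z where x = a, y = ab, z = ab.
aababab

Given x = 'a', y = 'ab', z = 'ab' and i = 2:

xy^2z = x + y·y·...·y (2 times) + z
       = 'a' + 'ab'^2 + 'ab'
       = 'a' + 'abab' + 'ab'
       = 'aababab'

The pumped string is 'aababab' with length 7.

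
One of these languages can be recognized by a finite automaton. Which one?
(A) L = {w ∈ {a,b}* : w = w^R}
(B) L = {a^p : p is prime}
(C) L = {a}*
(C) {a}*

(C) L = {a}* is regular.

This can be recognized by a finite automaton (DFA/NFA).
Regular expressions like {a}* define regular languages.

The other choices are not regular:
- {a^p : p is prime}: After pumping, the length becomes composite
- {w ∈ {a,b}* : w = w^R}: After pumping, the string is no longer symmetric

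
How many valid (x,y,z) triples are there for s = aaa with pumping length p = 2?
3

For s = 'aaa' with pumping length p = 2:

Constraints: |xy| ≤ 2, |y| > 0

Valid decompositions (|xy| ≤ p, |y| ≥ 1):
  • x='', y='a', z='aa'
  • x='a', y='a', z='a'
  • x='', y='aa', z='a'

Total count: 3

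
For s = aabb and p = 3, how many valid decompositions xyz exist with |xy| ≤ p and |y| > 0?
6

For s = 'aabb' with pumping length p = 3:

Constraints: |xy| ≤ 3, |y| > 0

Valid decompositions (|xy| ≤ p, |y| ≥ 1):
  • x='', y='a', z='abb'
  • x='a', y='a', z='bb'
  • x='', y='aa', z='bb'
  • x='aa', y='b', z='b'
  • x='a', y='ab', z='b'
  • x='', y='aab', z='b'

Total count: 6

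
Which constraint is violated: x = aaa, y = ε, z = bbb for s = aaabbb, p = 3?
Violated: |y| > 0

The decomposition x = aaa, y = ε, z = bbb for s = aaabbb with p = 3
violates the constraint: |y| > 0

|y| = 0, but the pumping lemma requires |y| > 0 (y must be non-empty).

Pumping lemma constraints:
1. xyz = s (decomposition is valid)
2. |xy| ≤ p
3. |y| > 0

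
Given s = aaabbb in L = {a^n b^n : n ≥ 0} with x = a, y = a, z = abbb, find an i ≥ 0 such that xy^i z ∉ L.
i = 3

xy³z = a · aaa · abbb = aaaaabbb; aaaaabbb has 5 a's and 3 b's; 5 ≠ 3, so it is not in L.
(Other choices also work, e.g. i = 0, 2; only i = 1 is guaranteed to stay in L since xy¹z = s.)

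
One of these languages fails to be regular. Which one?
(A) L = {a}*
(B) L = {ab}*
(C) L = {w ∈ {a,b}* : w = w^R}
(C) {w ∈ {a,b}* : w = w^R}

(C) L = {w ∈ {a,b}* : w = w^R} is NOT regular.

The pumping lemma can be used to prove this:
After pumping, the string is no longer symmetric

The other languages are regular because they can be recognized by finite automata.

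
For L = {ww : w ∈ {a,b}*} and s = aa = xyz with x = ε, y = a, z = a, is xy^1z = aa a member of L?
Yes

xy¹z = ε · a · a = aa.
aa splits into halves a · a, which are equal, so it is in L (w = a).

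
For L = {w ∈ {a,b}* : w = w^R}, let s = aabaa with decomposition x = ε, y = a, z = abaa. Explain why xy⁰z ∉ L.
xy⁰z = abaa ∉ L

Pumping with i = 0 replaces y = a by y⁰ = ε:
- Original: s = xyz = aabaa; aabaa reversed is aabaa, the same string, so it is a palindrome and is in L
- Pumped: xy⁰z = ε · ε · abaa = abaa
- abaa reversed is aaba ≠ abaa, so it is not a palindrome and is not in L

The pumping lemma would require xy⁰z ∈ L, so this decomposition yields a contradiction.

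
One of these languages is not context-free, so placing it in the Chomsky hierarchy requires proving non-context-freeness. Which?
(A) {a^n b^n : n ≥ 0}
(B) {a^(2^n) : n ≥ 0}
(B) {a^(2^n) : n ≥ 0}

(B) {a^(2^n) : n ≥ 0} requires the CFL pumping lemma.

- {a^n b^n : n ≥ 0} is context-free (but not regular)
  • Can be shown non-regular with the regular pumping lemma
  • After pumping, the number of a's and b's become unequal

- {a^(2^n) : n ≥ 0} is NOT context-free
  • Requires the CFL pumping lemma to prove
  • Gaps between powers of 2 grow exponentially

The CFL pumping lemma is "stronger" in that it can prove non-membership
in the larger class of context-free languages.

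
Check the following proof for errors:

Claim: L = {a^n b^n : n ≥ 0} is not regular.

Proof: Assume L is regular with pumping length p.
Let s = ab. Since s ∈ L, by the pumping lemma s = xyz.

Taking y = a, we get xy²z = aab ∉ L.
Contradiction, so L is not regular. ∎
The proof is INCORRECT.

Error: The string s = ab may be shorter than p.
The pumping lemma only applies to strings with |s| ≥ p, and p is not under our control.
We must choose s in terms of p, e.g. s = a^p b^p, to ensure |s| ≥ p.
(The proof also fixes one particular y; a valid argument must handle every decomposition with |xy| ≤ p and |y| ≥ 1 — for s = a^p b^p this forces y = a^k, and then xy²z = a^(p+k) b^p ∉ L.)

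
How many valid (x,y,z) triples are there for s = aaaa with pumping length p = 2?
3

For s = 'aaaa' with pumping length p = 2:

Constraints: |xy| ≤ 2, |y| > 0

Valid decompositions (|xy| ≤ p, |y| ≥ 1):
  • x='', y='a', z='aaa'
  • x='a', y='a', z='aa'
  • x='', y='aa', z='aa'

Total count: 3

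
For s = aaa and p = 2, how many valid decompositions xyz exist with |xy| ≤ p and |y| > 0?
3

For s = 'aaa' with pumping length p = 2:

Constraints: |xy| ≤ 2, |y| > 0

Valid decompositions (|xy| ≤ p, |y| ≥ 1):
  • x='', y='a', z='aa'
  • x='a', y='a', z='a'
  • x='', y='aa', z='a'

Total count: 3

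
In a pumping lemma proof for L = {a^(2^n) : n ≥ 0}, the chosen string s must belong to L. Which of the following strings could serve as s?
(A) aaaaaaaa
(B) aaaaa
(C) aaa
(A) aaaaaaaa

The pumping lemma is applied to a string s that lies in L, so first check membership of each option:
- (A) aaaaaaaa has length 8 = 2^3, so it is in L ✓
- (B) aaaaa has length 5, strictly between 2^2 = 4 and 2^3 = 8, so it is not in L ✗
- (C) aaa has length 3, strictly between 2^1 = 2 and 2^2 = 4, so it is not in L ✗

Only (A) aaaaaaaa is in L, so it is the only candidate that could play the role of s.
(In a complete proof one picks s in terms of the pumping length p so that |s| ≥ p is guaranteed; a fixed string like aaaaaaaa illustrates the shape of such an s.)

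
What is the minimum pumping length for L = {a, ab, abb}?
p = 4

For a finite language L, the pumping lemma holds vacuously if p > max|s| for s ∈ L.

The longest string in L = {a, ab, abb} has length 3.
If p = 4, then no string s ∈ L has |s| ≥ p, so the condition is vacuously true.

The minimum pumping length is p = 4.

Why no smaller p works: for any p ≤ 3, the longest string s ∈ L has |s| = 3 ≥ p, so it would
have to be pumpable; but pumping up (i = 2, 3, ...) produces ever longer strings, which cannot all lie in the
finite language L. So the pumping property fails for every p ≤ 3.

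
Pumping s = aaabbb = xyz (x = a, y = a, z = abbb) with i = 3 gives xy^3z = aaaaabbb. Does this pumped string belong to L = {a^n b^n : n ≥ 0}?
No

xy³z = a · aaa · abbb = aaaaabbb.
aaaaabbb has 5 a's and 3 b's; 5 ≠ 3, so it is not in L.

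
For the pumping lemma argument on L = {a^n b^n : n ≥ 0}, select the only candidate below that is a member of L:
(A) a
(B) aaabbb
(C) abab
(B) aaabbb

The pumping lemma is applied to a string s that lies in L, so first check membership of each option:
- (A) a has 1 a's and 0 b's; 1 ≠ 0, so it is not in L ✗
- (B) aaabbb = a^3 b^3 has equal counts (3 = 3), so it is in L ✓
- (C) abab has an a after a b, so it is not of the form a^n b^n and is not in L ✗

Only (B) aaabbb is in L, so it is the only candidate that could play the role of s.
(In a complete proof one picks s in terms of the pumping length p so that |s| ≥ p is guaranteed; a fixed string like aaabbb illustrates the shape of such an s.)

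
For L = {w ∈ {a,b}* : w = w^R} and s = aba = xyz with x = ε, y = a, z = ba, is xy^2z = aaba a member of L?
No

xy²z = ε · aa · ba = aaba.
aaba reversed is abaa ≠ aaba, so it is not a palindrome and is not in L.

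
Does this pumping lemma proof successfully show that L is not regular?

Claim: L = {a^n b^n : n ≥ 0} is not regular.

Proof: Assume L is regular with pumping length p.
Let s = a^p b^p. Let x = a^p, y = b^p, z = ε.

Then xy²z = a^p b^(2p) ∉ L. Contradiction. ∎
The proof is INCORRECT.

Error: The decomposition violates |xy| ≤ p.
With x = a^p and y = b^p, we have |xy| = 2p > p.
The pumping lemma requires |xy| ≤ p, so y must be within the first p characters.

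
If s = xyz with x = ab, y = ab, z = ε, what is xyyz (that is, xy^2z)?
ababab

Given x = 'ab', y = 'ab', z = '' and i = 2:

xy^2z = x + y·y·...·y (2 times) + z
       = 'ab' + 'ab'^2 + ''
       = 'ab' + 'abab' + ''
       = 'ababab'

The pumped string is 'ababab' with length 6.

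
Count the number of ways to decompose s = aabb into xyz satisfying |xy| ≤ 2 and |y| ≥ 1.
3

For s = 'aabb' with pumping length p = 2:

Constraints: |xy| ≤ 2, |y| > 0

Valid decompositions (|xy| ≤ p, |y| ≥ 1):
  • x='', y='a', z='abb'
  • x='a', y='a', z='bb'
  • x='', y='aa', z='bb'

Total count: 3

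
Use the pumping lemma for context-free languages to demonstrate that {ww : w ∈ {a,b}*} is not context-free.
Assume for contradiction that L is context-free, and let p ≥ 1 be the pumping length given by the pumping lemma for CFLs.
Choose s = a^p b^p a^p b^p. Then s ∈ L (take w = a^p b^p) and |s| = 4p ≥ p.
By the CFL pumping lemma, s = uvxyz for some u, v, x, y, z with |vxy| ≤ p, |vy| ≥ 1, and uv^i xy^i z ∈ L for every i ≥ 0.

Write s as four blocks A₁ B₁ A₂ B₂ with A₁ = A₂ = a^p and B₁ = B₂ = b^p. Since |vxy| ≤ p, the window vxy lies inside at most two adjacent blocks. Take i = 0 and let t = uxz, so |t| = 4p − |vy| with 1 ≤ |vy| ≤ p. If |t| is odd, t ∉ L immediately, so assume |vy| is even (hence |vy| ≥ 2) and |t|/2 = 2p − |vy|/2, which satisfies p ≤ |t|/2 ≤ 2p − 1.

Case 1 (vxy inside A₁B₁): t = a^(p−j) b^(p−l) a^p b^p with j + l = |vy|. The second half of t has length < 2p, so it is a suffix of the trailing a^p b^p and ends in b; the first half is a^(p−j) b^(p−l) a^((j+l)/2), which ends in a because (j+l)/2 ≥ 1. The halves differ, so t ∉ L.

Case 2 (vxy inside B₁A₂, straddling the middle): t = a^p b^(p−j) a^(p−l) b^p with j + l = |vy|. If t = ww, then w is a prefix of t of length ≥ p, so w begins with a^p; and w is a suffix of t of length ≥ p, so w ends with b^p. That forces |w| ≥ 2p, contradicting |w| = |t|/2 ≤ 2p − 1. So t ∉ L.

Case 3 (vxy inside A₂B₂): t = a^p b^p a^(p−j) b^(p−l) with j + l = |vy|. The first half of t is a prefix of a^p b^p, so it begins with a; the second half is b^((j+l)/2) a^(p−j) b^(p−l), which begins with b. The halves differ, so t ∉ L.

In every case uv⁰xy⁰z = uxz ∉ L.

This contradicts the CFL pumping lemma, which requires uv^i xy^i z ∈ L for all i ≥ 0.
Hence L = {ww : w ∈ {a,b}*} is not context-free. ∎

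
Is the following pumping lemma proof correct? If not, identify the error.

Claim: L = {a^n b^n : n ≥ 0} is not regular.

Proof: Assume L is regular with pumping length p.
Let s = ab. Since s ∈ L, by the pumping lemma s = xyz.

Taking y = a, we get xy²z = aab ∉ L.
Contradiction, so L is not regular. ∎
The proof is INCORRECT.

Error: The string s = ab may be shorter than p.
The pumping lemma only applies to strings with |s| ≥ p, and p is not under our control.
We must choose s in terms of p, e.g. s = a^p b^p, to ensure |s| ≥ p.
(The proof also fixes one particular y; a valid argument must handle every decomposition with |xy| ≤ p and |y| ≥ 1 — for s = a^p b^p this forces y = a^k, and then xy²z = a^(p+k) b^p ∉ L.)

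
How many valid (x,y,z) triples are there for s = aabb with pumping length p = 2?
3

For s = 'aabb' with pumping length p = 2:

Constraints: |xy| ≤ 2, |y| > 0

Valid decompositions (|xy| ≤ p, |y| ≥ 1):
  • x='', y='a', z='abb'
  • x='a', y='a', z='bb'
  • x='', y='aa', z='bb'

Total count: 3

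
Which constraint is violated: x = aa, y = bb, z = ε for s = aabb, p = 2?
Violated: |xy| ≤ p

The decomposition x = aa, y = bb, z = ε for s = aabb with p = 2
violates the constraint: |xy| ≤ p

|xy| = |aabb| = 4 > 2 = p. The decomposition puts too many characters in xy.

Pumping lemma constraints:
1. xyz = s (decomposition is valid)
2. |xy| ≤ p
3. |y| > 0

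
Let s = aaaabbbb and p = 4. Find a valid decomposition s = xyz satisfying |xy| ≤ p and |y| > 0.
x = 'aa', y = 'a', z = 'abbbb'

For s = aaaabbbb and p = 4, one valid decomposition is:
- x = 'aa' (length 2)
- y = 'a' (length 1)
- z = 'abbbb' (length 5)

Verification:
- xyz = 'aa' + 'a' + 'abbbb' = aaaabbbb ✓
- |xy| = 3 ≤ 4 ✓
- |y| = 1 > 0 ✓

All pumping lemma constraints are satisfied.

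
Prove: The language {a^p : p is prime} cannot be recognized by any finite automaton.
Assume for contradiction that L is regular, and let p ≥ 1 be the pumping length given by the pumping lemma.
Choose a prime q with q ≥ p (one exists because there are infinitely many primes) and let s = a^q. Then s ∈ L and |s| = q ≥ p.
By the pumping lemma, s = xyz for some x, y, z with |xy| ≤ p, |y| ≥ 1, and xy^i z ∈ L for every i ≥ 0.
Here y = a^k for some k with 1 ≤ k ≤ p, and xy^i z = a^(q + (i − 1)k) for every i ≥ 0.

Take i = q + 1: |xy^(q+1) z| = q + qk = q(k + 1).
Both factors satisfy q ≥ 2 and k + 1 ≥ 2, so q(k + 1) is composite, and xy^(q+1) z ∉ L.

This contradicts the pumping lemma, which requires xy^i z ∈ L for all i ≥ 0.
Hence L = {a^p : p is prime} is not regular. ∎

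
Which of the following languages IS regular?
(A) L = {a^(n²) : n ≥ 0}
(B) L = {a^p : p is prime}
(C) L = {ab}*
(C) {ab}*

(C) L = {ab}* is regular.

This can be recognized by a finite automaton (DFA/NFA).
Regular expressions like {ab}* define regular languages.

The other choices are not regular:
- {a^p : p is prime}: After pumping, the length becomes composite
- {a^(n²) : n ≥ 0}: After pumping, length is no longer a perfect square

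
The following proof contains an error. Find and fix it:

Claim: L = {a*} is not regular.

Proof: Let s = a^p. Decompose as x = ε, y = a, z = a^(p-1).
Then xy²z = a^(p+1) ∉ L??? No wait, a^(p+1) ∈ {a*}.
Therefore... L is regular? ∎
Error: The proof attempts to show a*  is not regular, but a* IS regular!

Correction: a* is a regular language (recognized by a simple DFA with one accepting state and self-loop on 'a'). The pumping lemma can only prove non-regularity, not regularity. For regular languages, pumping always works.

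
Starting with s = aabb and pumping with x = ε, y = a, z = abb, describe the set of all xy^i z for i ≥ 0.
{xy^i z : i ≥ 0} = {a^(i+1) b^2 : i ≥ 0} = {abb, aabb, aaabb, ...}

With x = ε, y = a, z = abb: Starting with aabb and pumping the first 'a' (z = abb keeps the second 'a'), we get strings with i+1 a's followed by 2 b's for i = 0, 1, 2, ...; note bb is not produced because z always contributes one a.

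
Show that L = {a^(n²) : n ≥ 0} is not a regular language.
Assume for contradiction that L is regular, and let p ≥ 1 be the pumping length given by the pumping lemma.
Choose s = a^(p²). Then s ∈ L and |s| = p² ≥ p.
By the pumping lemma, s = xyz for some x, y, z with |xy| ≤ p, |y| ≥ 1, and xy^i z ∈ L for every i ≥ 0.
Here y = a^k for some k with 1 ≤ k ≤ |xy| ≤ p.

Take i = 2: |xy²z| = p² + k.
Now p² < p² + k ≤ p² + p < p² + 2p + 1 = (p + 1)².
So |xy²z| lies strictly between the consecutive squares p² and (p + 1)², hence is not a perfect square, and xy²z ∉ L.

This contradicts the pumping lemma, which requires xy^i z ∈ L for all i ≥ 0.
Hence L = {a^(n²) : n ≥ 0} is not regular. ∎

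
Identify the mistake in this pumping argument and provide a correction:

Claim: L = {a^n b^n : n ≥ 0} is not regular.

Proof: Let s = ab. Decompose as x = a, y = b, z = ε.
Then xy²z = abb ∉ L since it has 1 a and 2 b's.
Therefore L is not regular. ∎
Error: The string s = ab might be shorter than the pumping length p.

Correction: Choose s = a^p b^p to ensure |s| ≥ p. Also, the decomposition is wrong: with |xy| ≤ p, y cannot include b's when s starts with p a's.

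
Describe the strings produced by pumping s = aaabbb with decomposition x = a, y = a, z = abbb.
{xy^i z : i ≥ 0} = {a^(2+i) b^3 : i ≥ 0} = {aabbb, aaabbb, aaaabbb, ...}

With x = a, y = a, z = abbb: Starting with aaabbb and pumping the second 'a', we get strings with 2+i a's followed by 3 b's for i = 0, 1, 2, ...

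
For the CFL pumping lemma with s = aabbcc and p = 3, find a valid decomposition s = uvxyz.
u='aa', v='b', x='b', y='c', z='c'

For s = aabbcc with pumping length p = 3:

One valid decomposition:
- u = 'aa'
- v = 'b'
- x = 'b'
- y = 'c'
- z = 'c'

Verification:
- uvxyz = 'aa' + 'b' + 'b' + 'c' + 'c' = aabbcc ✓
- |vxy| = |'bbc'| = 3 ≤ 3 ✓
- |vy| = |'bc'| = 2 > 0 ✓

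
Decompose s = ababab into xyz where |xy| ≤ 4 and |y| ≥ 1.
x = '', y = 'ab', z = 'abab'

For s = ababab and p = 4, one valid decomposition is:
- x = '' (length 0)
- y = 'ab' (length 2)
- z = 'abab' (length 4)

Verification:
- xyz = '' + 'ab' + 'abab' = ababab ✓
- |xy| = 2 ≤ 4 ✓
- |y| = 2 > 0 ✓

All pumping lemma constraints are satisfied.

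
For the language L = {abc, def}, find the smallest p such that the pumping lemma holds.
p = 4

For a finite language L, the pumping lemma holds vacuously if p > max|s| for s ∈ L.

The longest string in L = {abc, def} has length 3.
If p = 4, then no string s ∈ L has |s| ≥ p, so the condition is vacuously true.

The minimum pumping length is p = 4.

Why no smaller p works: for any p ≤ 3, the longest string s ∈ L has |s| = 3 ≥ p, so it would
have to be pumpable; but pumping up (i = 2, 3, ...) produces ever longer strings, which cannot all lie in the
finite language L. So the pumping property fails for every p ≤ 3.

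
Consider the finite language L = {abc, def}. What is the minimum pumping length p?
p = 4

For a finite language L, the pumping lemma holds vacuously if p > max|s| for s ∈ L.

The longest string in L = {abc, def} has length 3.
If p = 4, then no string s ∈ L has |s| ≥ p, so the condition is vacuously true.

The minimum pumping length is p = 4.

Why no smaller p works: for any p ≤ 3, the longest string s ∈ L has |s| = 3 ≥ p, so it would
have to be pumpable; but pumping up (i = 2, 3, ...) produces ever longer strings, which cannot all lie in the
finite language L. So the pumping property fails for every p ≤ 3.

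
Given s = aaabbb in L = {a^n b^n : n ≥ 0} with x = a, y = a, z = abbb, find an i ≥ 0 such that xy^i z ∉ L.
i = 3

xy³z = a · aaa · abbb = aaaaabbb; aaaaabbb has 5 a's and 3 b's; 5 ≠ 3, so it is not in L.
(Other choices also work, e.g. i = 0, 2; only i = 1 is guaranteed to stay in L since xy¹z = s.)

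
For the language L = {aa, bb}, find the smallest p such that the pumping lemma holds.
p = 3

For a finite language L, the pumping lemma holds vacuously if p > max|s| for s ∈ L.

The longest string in L = {aa, bb} has length 2.
If p = 3, then no string s ∈ L has |s| ≥ p, so the condition is vacuously true.

The minimum pumping length is p = 3.

Why no smaller p works: for any p ≤ 2, the longest string s ∈ L has |s| = 2 ≥ p, so it would
have to be pumpable; but pumping up (i = 2, 3, ...) produces ever longer strings, which cannot all lie in the
finite language L. So the pumping property fails for every p ≤ 2.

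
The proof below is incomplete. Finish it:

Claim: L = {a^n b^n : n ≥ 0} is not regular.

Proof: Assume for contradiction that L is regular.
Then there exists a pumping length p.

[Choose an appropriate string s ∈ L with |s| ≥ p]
s = a^p b^p

This string is in L (has equal a's and b's) and has length 2p ≥ p.
Any decomposition xyz with |xy| ≤ p means y consists only of a's,
so pumping will unbalance the counts.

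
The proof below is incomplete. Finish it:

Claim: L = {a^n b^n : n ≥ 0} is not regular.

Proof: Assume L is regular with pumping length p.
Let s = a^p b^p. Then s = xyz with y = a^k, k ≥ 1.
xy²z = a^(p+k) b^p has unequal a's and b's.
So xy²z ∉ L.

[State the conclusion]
This contradicts the pumping lemma for regular languages,
which guarantees xy^i z ∈ L for all i ≥ 0.

Since our assumption that L is regular leads to a contradiction,
we conclude that L = {a^n b^n : n ≥ 0} is NOT regular. ∎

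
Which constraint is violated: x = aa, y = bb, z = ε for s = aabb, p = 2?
Violated: |xy| ≤ p

The decomposition x = aa, y = bb, z = ε for s = aabb with p = 2
violates the constraint: |xy| ≤ p

|xy| = |aabb| = 4 > 2 = p. The decomposition puts too many characters in xy.

Pumping lemma constraints:
1. xyz = s (decomposition is valid)
2. |xy| ≤ p
3. |y| > 0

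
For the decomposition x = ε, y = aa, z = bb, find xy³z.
aaaaaabb

Given x = '', y = 'aa', z = 'bb' and i = 3:

xy^3z = x + y·y·...·y (3 times) + z
       = '' + 'aa'^3 + 'bb'
       = '' + 'aaaaaa' + 'bb'
       = 'aaaaaabb'

The pumped string is 'aaaaaabb' with length 8.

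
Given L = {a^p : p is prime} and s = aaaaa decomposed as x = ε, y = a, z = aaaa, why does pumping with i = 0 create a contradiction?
xy⁰z = aaaa ∉ L

Pumping with i = 0 replaces y = a by y⁰ = ε:
- Original: s = xyz = aaaaa; aaaaa has length 5, which is prime, so it is in L
- Pumped: xy⁰z = ε · ε · aaaa = aaaa
- aaaa has length 4 = 2 × 2, which is not prime, so it is not in L

The pumping lemma would require xy⁰z ∈ L, so this decomposition yields a contradiction.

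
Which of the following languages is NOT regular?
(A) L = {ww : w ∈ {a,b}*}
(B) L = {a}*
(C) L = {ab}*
(A) {ww : w ∈ {a,b}*}

(A) L = {ww : w ∈ {a,b}*} is NOT regular.

The pumping lemma can be used to prove this:
After pumping, the two halves no longer match

The other languages are regular because they can be recognized by finite automata.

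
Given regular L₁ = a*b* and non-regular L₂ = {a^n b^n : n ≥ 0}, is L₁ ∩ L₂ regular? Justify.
No — L₁ ∩ L₂ is not regular.

Every string a^n b^n already lies in a*b*, so L₁ ∩ L₂ = {a^n b^n : n ≥ 0} = L₂ itself, which is the standard non-regular language (pump s = a^p b^p).

Note that the bare facts "L₁ regular, L₂ non-regular" do not settle the question by themselves: the closure of regular languages under ∪, ∩, complement and difference applies only when BOTH operands are regular. With a non-regular operand the result can come out regular or non-regular depending on the specific languages, so one has to work out L₁ ∩ L₂ for this particular pair, as above.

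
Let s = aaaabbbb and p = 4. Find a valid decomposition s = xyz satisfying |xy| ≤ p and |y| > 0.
x = 'a', y = 'a', z = 'aabbbb'

For s = aaaabbbb and p = 4, one valid decomposition is:
- x = 'a' (length 1)
- y = 'a' (length 1)
- z = 'aabbbb' (length 6)

Verification:
- xyz = 'a' + 'a' + 'aabbbb' = aaaabbbb ✓
- |xy| = 2 ≤ 4 ✓
- |y| = 1 > 0 ✓

All pumping lemma constraints are satisfied.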